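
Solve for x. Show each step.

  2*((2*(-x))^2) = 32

Step 1. [2*((2*(-x))^2) = 32] divide by the outer 2. So div: (2*(-x))^2 = 16.
Step 2. [(2*(-x))^2 = 16] 16 ≥ 0, LHS is (·)² — take ±√, so sqrt: 2*(-x) = 4 or -4.
Step 3. [2*(-x) = 4 or -4] divide by the outer 2 ⇒ div: -x = 2 or -2.
Step 4. [-x = 2 or -2] LHS negated; negate both sides. So neg: x = -2 or 2.

Answer: x ∈ {-2, 2}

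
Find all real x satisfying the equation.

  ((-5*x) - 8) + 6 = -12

Step 1. [((-5*x) - 8) + 6 = -12] peel the +6: subtract 6 from each side, so sub: (-5*x) - 8 = -18.
Step 2. [(-5*x) - 8 = -18] peel the -8: add 8 from each side ⇒ sub: -5*x = -10.
Step 3. [-5*x = -10] -5 out front; divide by -5. So div: x = 2.

Answer: x ∈ {2}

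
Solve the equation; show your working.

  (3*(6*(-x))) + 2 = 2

Step 1. [(3*(6*(-x))) + 2 = 2] subtract 2: x sits inside (… + 2). So sub: 3*(6*(-x)) = 0.
Step 2. [3*(6*(-x)) = 0] 3·(inner) — divide through by 3. So div: 6*(-x) = 0.
Step 3. [6*(-x) = 0] 6 out front; divide by 6, so div: -x = 0.
Step 4. [-x = 0] leading − — multiply by −1, so neg: x = 0.

Answer: x ∈ {0}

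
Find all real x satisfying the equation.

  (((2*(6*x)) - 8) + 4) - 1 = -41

Step 1. [(((2*(6*x)) - 8) + 4) - 1 = -41] 1 comes off first (add 1), so sub: ((2*(6*x)) - 8) + 4 = -40.
Step 2. [((2*(6*x)) - 8) + 4 = -40] peel the +4: subtract 4 from each side, so sub: (2*(6*x)) - 8 = -44.
Step 3. [(2*(6*x)) - 8 = -44] common factor 2 (LHS and -44) — divide through, so factor: (6*x) - 4 = -22.
Step 4. [(6*x) - 4 = -22] -4 is outermost — add 4 both sides, so sub: 6*x = -18.
Step 5. [6*x = -18] LHS = 6·(…); ÷6 both sides, so div: x = -3.

Answer: x ∈ {-3}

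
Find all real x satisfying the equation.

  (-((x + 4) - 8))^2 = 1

Step 1. [(-((x + 4) - 8))^2 = 1] 1 ≥ 0, LHS is (·)² — take ±√ ⇒ sqrt: -((x + 4) - 8) = 1 or -1.
Step 2. [-((x + 4) - 8) = 1 or -1] LHS negated; negate both sides ⇒ neg: (x + 4) - 8 = -1 or 1.
Step 3. [(x + 4) - 8 = -1 or 1] -8 is outermost — add 8 both sides, so sub: x + 4 = 7 or 9.
Step 4. [x + 4 = 7 or 9] subtract 4: x sits inside (… + 4), so sub: x = 3 or 5.

Answer: x ∈ {3, 5}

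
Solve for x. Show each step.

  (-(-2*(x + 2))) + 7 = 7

Step 1. [(-(-2*(x + 2))) + 7 = 7] subtract 7: x sits inside (… + 7) ⇒ sub: -(-2*(x + 2)) = 0.
Step 2. [-(-2*(x + 2)) = 0] flip signs both sides ⇒ neg: -2*(x + 2) = 0.
Step 3. [-2*(x + 2) = 0] -2·(inner) — divide through by -2, so div: x + 2 = 0.
Step 4. [x + 2 = 0] 2 comes off first (subtract 2). So sub: x = -2.

Answer: x ∈ {-2}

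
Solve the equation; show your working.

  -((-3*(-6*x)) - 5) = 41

Step 1. [-((-3*(-6*x)) - 5) = 41] flip signs both sides. So neg: (-3*(-6*x)) - 5 = -41.
Step 2. [(-3*(-6*x)) - 5 = -41] 5 comes off first (add 5) ⇒ sub: -3*(-6*x) = -36.
Step 3. [-3*(-6*x) = -36] leading coefficient -3: divide by -3, so div: -6*x = 12.
Step 4. [-6*x = 12] LHS = -6·(…); ÷-6 both sides, so div: x = -2.

Answer: x ∈ {-2}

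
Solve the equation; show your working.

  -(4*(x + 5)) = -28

Step 1. [-(4*(x + 5)) = -28] flip signs both sides, so neg: 4*(x + 5) = 28.
Step 2. [4*(x + 5) = 28] 4·(inner) — divide through by 4, so div: x + 5 = 7.
Step 3. [x + 5 = 7] subtract 5: x sits inside (… + 5) ⇒ sub: x = 2.

Answer: x ∈ {2}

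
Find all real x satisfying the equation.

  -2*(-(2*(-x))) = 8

Step 1. [-2*(-(2*(-x))) = 8] -2 out front; divide by -2. So div: -(2*(-x)) = -4.
Step 2. [-(2*(-x)) = -4] flip signs both sides ⇒ neg: 2*(-x) = 4.
Step 3. [2*(-x) = 4] 2·(inner) — divide through by 2. So div: -x = 2.
Step 4. [-x = 2] LHS negated; negate both sides. So neg: x = -2.

Answer: x ∈ {-2}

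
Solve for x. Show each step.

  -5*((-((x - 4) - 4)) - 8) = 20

Step 1. [-5*((-((x - 4) - 4)) - 8) = 20] divide by the outer -5, so div: (-((x - 4) - 4)) - 8 = -4.
Step 2. [(-((x - 4) - 4)) - 8 = -4] add 8: x sits inside (… - 8) ⇒ sub: -((x - 4) - 4) = 4.
Step 3. [-((x - 4) - 4) = 4] LHS negated; negate both sides, so neg: (x - 4) - 4 = -4.
Step 4. [(x - 4) - 4 = -4] 4 comes off first (add 4) ⇒ sub: x - 4 = 0.
Step 5. [x - 4 = 0] add 4: x sits inside (… - 4). So sub: x = 4.

Answer: x ∈ {4}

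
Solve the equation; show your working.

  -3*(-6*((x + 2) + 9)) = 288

Step 1. [-3*(-6*((x + 2) + 9)) = 288] -3 out front; divide by -3, so div: -6*((x + 2) + 9) = -96.
Step 2. [-6*((x + 2) + 9) = -96] divide by the outer -6. So div: (x + 2) + 9 = 16.
Step 3. [(x + 2) + 9 = 16] the outer +9 inverts by subtracting 9. So sub: x + 2 = 7.
Step 4. [x + 2 = 7] the outer +2 inverts by subtracting 2, so sub: x = 5.

Answer: x ∈ {5}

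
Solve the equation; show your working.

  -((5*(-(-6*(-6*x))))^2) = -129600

Step 1. [-((5*(-(-6*(-6*x))))^2) = -129600] flip signs both sides. So neg: (5*(-(-6*(-6*x))))^2 = 129600.
Step 2. [(5*(-(-6*(-6*x))))^2 = 129600] 129600 ≥ 0, LHS is (·)² — take ±√. So sqrt: 5*(-(-6*(-6*x))) = 360 or -360.
Step 3. [5*(-(-6*(-6*x))) = 360 or -360] LHS = 5·(…); ÷5 both sides. So div: -(-6*(-6*x)) = 72 or -72.
Step 4. [-(-6*(-6*x)) = 72 or -72] LHS negated; negate both sides ⇒ neg: -6*(-6*x) = -72 or 72.
Step 5. [-6*(-6*x) = -72 or 72] -6·(inner) — divide through by -6 ⇒ div: -6*x = 12 or -12.
Step 6. [-6*x = 12 or -12] -6·(inner) — divide through by -6 ⇒ div: x = -2 or 2.

Answer: x ∈ {-2, 2}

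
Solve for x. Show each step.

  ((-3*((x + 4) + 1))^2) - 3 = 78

Step 1. [((-3*((x + 4) + 1))^2) - 3 = 78] the outer -3 inverts by adding 3 ⇒ sub: (-3*((x + 4) + 1))^2 = 81.
Step 2. [(-3*((x + 4) + 1))^2 = 81] LHS squared, RHS 81 ≥ 0: apply √ (±), so sqrt: -3*((x + 4) + 1) = 9 or -9.
Step 3. [-3*((x + 4) + 1) = 9 or -9] -3·(inner) — divide through by -3 ⇒ div: (x + 4) + 1 = -3 or 3.
Step 4. [(x + 4) + 1 = -3 or 3] the outer +1 inverts by subtracting 1 ⇒ sub: x + 4 = -4 or 2.
Step 5. [x + 4 = -4 or 2] 4 comes off first (subtract 4). So sub: x = -8 or -2.

Answer: x ∈ {-8, -2}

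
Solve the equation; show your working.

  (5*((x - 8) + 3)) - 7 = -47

Step 1. [(5*((x - 8) + 3)) - 7 = -47] the outer -7 inverts by adding 7 ⇒ sub: 5*((x - 8) + 3) = -40.
Step 2. [5*((x - 8) + 3) = -40] 5 out front; divide by 5 ⇒ div: (x - 8) + 3 = -8.
Step 3. [(x - 8) + 3 = -8] 3 comes off first (subtract 3), so sub: x - 8 = -11.
Step 4. [x - 8 = -11] the outer -8 inverts by adding 8 ⇒ sub: x = -3.

Answer: x ∈ {-3}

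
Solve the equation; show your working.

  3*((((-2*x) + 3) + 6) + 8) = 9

Step 1. [3*((((-2*x) + 3) + 6) + 8) = 9] LHS = 3·(…); ÷3 both sides, so div: (((-2*x) + 3) + 6) + 8 = 3.
Step 2. [(((-2*x) + 3) + 6) + 8 = 3] subtract 8: x sits inside (… + 8) ⇒ sub: ((-2*x) + 3) + 6 = -5.
Step 3. [((-2*x) + 3) + 6 = -5] the outer +6 inverts by subtracting 6, so sub: (-2*x) + 3 = -11.
Step 4. [(-2*x) + 3 = -11] subtract 3: x sits inside (… + 3), so sub: -2*x = -14.
Step 5. [-2*x = -14] leading coefficient -2: divide by -2, so div: x = 7.

Answer: x ∈ {7}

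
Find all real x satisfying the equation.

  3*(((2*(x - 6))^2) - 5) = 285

Step 1. [3*(((2*(x - 6))^2) - 5) = 285] LHS = 3·(…); ÷3 both sides ⇒ div: ((2*(x - 6))^2) - 5 = 95.
Step 2. [((2*(x - 6))^2) - 5 = 95] the outer -5 inverts by adding 5, so sub: (2*(x - 6))^2 = 100.
Step 3. [(2*(x - 6))^2 = 100] LHS squared, RHS 100 ≥ 0: apply √ (±), so sqrt: 2*(x - 6) = 10 or -10.
Step 4. [2*(x - 6) = 10 or -10] 2 out front; divide by 2. So div: x - 6 = 5 or -5.
Step 5. [x - 6 = 5 or -5] 6 comes off first (add 6), so sub: x = 11 or 1.

Answer: x ∈ {1, 11}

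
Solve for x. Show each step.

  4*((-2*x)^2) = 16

Step 1. [4*((-2*x)^2) = 16] divide by the outer 4. So div: (-2*x)^2 = 4.
Step 2. [(-2*x)^2 = 4] √ both sides: 4 ≥ 0 gives two branches. So sqrt: -2*x = 2 or -2.
Step 3. [-2*x = 2 or -2] LHS = -2·(…); ÷-2 both sides. So div: x = -1 or 1.

Answer: x ∈ {-1, 1}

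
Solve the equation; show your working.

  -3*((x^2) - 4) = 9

Step 1. [-3*((x^2) - 4) = 9] -3 out front; divide by -3. So div: (x^2) - 4 = -3.
Step 2. [(x^2) - 4 = -3] 4 comes off first (add 4), so sub: x^2 = 1.
Step 3. [x^2 = 1] √ both sides: 1 ≥ 0 gives two branches, so sqrt: x = 1 or -1.

Answer: x ∈ {-1, 1}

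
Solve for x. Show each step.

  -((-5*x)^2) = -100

Step 1. [-((-5*x)^2) = -100] LHS negated; negate both sides. So neg: (-5*x)^2 = 100.
Step 2. [(-5*x)^2 = 100] LHS squared, RHS 100 ≥ 0: apply √ (±). So sqrt: -5*x = 10 or -10.
Step 3. [-5*x = 10 or -10] divide by the outer -5 ⇒ div: x = -2 or 2.

Answer: x ∈ {-2, 2}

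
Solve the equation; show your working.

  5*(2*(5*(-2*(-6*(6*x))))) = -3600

Step 1. [5*(2*(5*(-2*(-6*(6*x))))) = -3600] 5·(inner) — divide through by 5, so div: 2*(5*(-2*(-6*(6*x)))) = -720.
Step 2. [2*(5*(-2*(-6*(6*x)))) = -720] 2·(inner) — divide through by 2. So div: 5*(-2*(-6*(6*x))) = -360.
Step 3. [5*(-2*(-6*(6*x))) = -360] leading coefficient 5: divide by 5 ⇒ div: -2*(-6*(6*x)) = -72.
Step 4. [-2*(-6*(6*x)) = -72] divide by the outer -2. So div: -6*(6*x) = 36.
Step 5. [-6*(6*x) = 36] LHS = -6·(…); ÷-6 both sides, so div: 6*x = -6.
Step 6. [6*x = -6] 6 out front; divide by 6 ⇒ div: x = -1.

Answer: x ∈ {-1}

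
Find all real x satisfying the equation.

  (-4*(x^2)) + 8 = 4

Step 1. [(-4*(x^2)) + 8 = 4] peel the +8: subtract 8 from each side. So sub: -4*(x^2) = -4.
Step 2. [-4*(x^2) = -4] LHS = -4·(…); ÷-4 both sides. So div: x^2 = 1.
Step 3. [x^2 = 1] √ both sides: 1 ≥ 0 gives two branches ⇒ sqrt: x = 1 or -1.

Answer: x ∈ {-1, 1}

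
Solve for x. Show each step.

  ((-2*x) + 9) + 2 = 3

Step 1. [((-2*x) + 9) + 2 = 3] the outer +2 inverts by subtracting 2 ⇒ sub: (-2*x) + 9 = 1.
Step 2. [(-2*x) + 9 = 1] 9 comes off first (subtract 9). So sub: -2*x = -8.
Step 3. [-2*x = -8] divide by the outer -2. So div: x = 4.

Answer: x ∈ {4}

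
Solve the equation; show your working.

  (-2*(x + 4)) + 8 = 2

Step 1. [(-2*(x + 4)) + 8 = 2] -2 | LHS and -2 | 2: pull -2 out ⇒ factor: (x + 4) - 4 = -1.
Step 2. [(x + 4) - 4 = -1] -4 is outermost — add 4 both sides, so sub: x + 4 = 3.
Step 3. [x + 4 = 3] 4 comes off first (subtract 4) ⇒ sub: x = -1.

Answer: x ∈ {-1}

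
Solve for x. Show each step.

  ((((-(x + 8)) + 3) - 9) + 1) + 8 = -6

Step 1. [((((-(x + 8)) + 3) - 9) + 1) + 8 = -6] 8 comes off first (subtract 8). So sub: (((-(x + 8)) + 3) - 9) + 1 = -14.
Step 2. [(((-(x + 8)) + 3) - 9) + 1 = -14] subtract 1: x sits inside (… + 1), so sub: ((-(x + 8)) + 3) - 9 = -15.
Step 3. [((-(x + 8)) + 3) - 9 = -15] the outer -9 inverts by adding 9, so sub: (-(x + 8)) + 3 = -6.
Step 4. [(-(x + 8)) + 3 = -6] 3 comes off first (subtract 3) ⇒ sub: -(x + 8) = -9.
Step 5. [-(x + 8) = -9] LHS negated; negate both sides, so neg: x + 8 = 9.
Step 6. [x + 8 = 9] peel the +8: subtract 8 from each side. So sub: x = 1.

Answer: x ∈ {1}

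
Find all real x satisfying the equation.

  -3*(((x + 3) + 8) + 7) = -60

Step 1. [-3*(((x + 3) + 8) + 7) = -60] LHS = -3·(…); ÷-3 both sides, so div: ((x + 3) + 8) + 7 = 20.
Step 2. [((x + 3) + 8) + 7 = 20] 7 comes off first (subtract 7) ⇒ sub: (x + 3) + 8 = 13.
Step 3. [(x + 3) + 8 = 13] +8 is outermost — subtract 8 both sides ⇒ sub: x + 3 = 5.
Step 4. [x + 3 = 5] +3 is outermost — subtract 3 both sides ⇒ sub: x = 2.

Answer: x ∈ {2}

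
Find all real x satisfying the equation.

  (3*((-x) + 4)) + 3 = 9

Step 1. [(3*((-x) + 4)) + 3 = 9] 3 divides every term; factor it out, so factor: ((-x) + 4) + 1 = 3.
Step 2. [((-x) + 4) + 1 = 3] 1 comes off first (subtract 1) ⇒ sub: (-x) + 4 = 2.
Step 3. [(-x) + 4 = 2] the outer +4 inverts by subtracting 4 ⇒ sub: -x = -2.
Step 4. [-x = -2] flip signs both sides ⇒ neg: x = 2.

Answer: x ∈ {2}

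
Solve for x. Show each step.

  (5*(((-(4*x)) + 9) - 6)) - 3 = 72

Step 1. [(5*(((-(4*x)) + 9) - 6)) - 3 = 72] the outer -3 inverts by adding 3. So sub: 5*(((-(4*x)) + 9) - 6) = 75.
Step 2. [5*(((-(4*x)) + 9) - 6) = 75] 5·(inner) — divide through by 5, so div: ((-(4*x)) + 9) - 6 = 15.
Step 3. [((-(4*x)) + 9) - 6 = 15] add 6: x sits inside (… - 6). So sub: (-(4*x)) + 9 = 21.
Step 4. [(-(4*x)) + 9 = 21] the outer +9 inverts by subtracting 9. So sub: -(4*x) = 12.
Step 5. [-(4*x) = 12] LHS negated; negate both sides ⇒ neg: 4*x = -12.
Step 6. [4*x = -12] leading coefficient 4: divide by 4. So div: x = -3.

Answer: x ∈ {-3}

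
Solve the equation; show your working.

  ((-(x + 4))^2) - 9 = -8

Step 1. [((-(x + 4))^2) - 9 = -8] -9 is outermost — add 9 both sides, so sub: (-(x + 4))^2 = 1.
Step 2. [(-(x + 4))^2 = 1] LHS squared, RHS 1 ≥ 0: apply √ (±), so sqrt: -(x + 4) = 1 or -1.
Step 3. [-(x + 4) = 1 or -1] leading − — multiply by −1. So neg: x + 4 = -1 or 1.
Step 4. [x + 4 = -1 or 1] peel the +4: subtract 4 from each side, so sub: x = -5 or -3.

Answer: x ∈ {-5, -3}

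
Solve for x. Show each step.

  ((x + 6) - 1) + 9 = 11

Step 1. [((x + 6) - 1) + 9 = 11] 9 comes off first (subtract 9). So sub: (x + 6) - 1 = 2.
Step 2. [(x + 6) - 1 = 2] the outer -1 inverts by adding 1. So sub: x + 6 = 3.
Step 3. [x + 6 = 3] 6 comes off first (subtract 6). So sub: x = -3.

Answer: x ∈ {-3}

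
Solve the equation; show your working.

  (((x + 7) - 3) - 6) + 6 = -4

Step 1. [(((x + 7) - 3) - 6) + 6 = -4] peel the +6: subtract 6 from each side ⇒ sub: ((x + 7) - 3) - 6 = -10.
Step 2. [((x + 7) - 3) - 6 = -10] peel the -6: add 6 from each side. So sub: (x + 7) - 3 = -4.
Step 3. [(x + 7) - 3 = -4] add 3: x sits inside (… - 3), so sub: x + 7 = -1.
Step 4. [x + 7 = -1] 7 comes off first (subtract 7). So sub: x = -8.

Answer: x ∈ {-8}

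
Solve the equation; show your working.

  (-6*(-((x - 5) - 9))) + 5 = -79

Step 1. [(-6*(-((x - 5) - 9))) + 5 = -79] the outer +5 inverts by subtracting 5, so sub: -6*(-((x - 5) - 9)) = -84.
Step 2. [-6*(-((x - 5) - 9)) = -84] divide by the outer -6, so div: -((x - 5) - 9) = 14.
Step 3. [-((x - 5) - 9) = 14] leading − — multiply by −1 ⇒ neg: (x - 5) - 9 = -14.
Step 4. [(x - 5) - 9 = -14] peel the -9: add 9 from each side ⇒ sub: x - 5 = -5.
Step 5. [x - 5 = -5] 5 comes off first (add 5). So sub: x = 0.

Answer: x ∈ {0}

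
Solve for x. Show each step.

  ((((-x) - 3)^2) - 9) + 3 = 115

Step 1. [((((-x) - 3)^2) - 9) + 3 = 115] +3 is outermost — subtract 3 both sides. So sub: (((-x) - 3)^2) - 9 = 112.
Step 2. [(((-x) - 3)^2) - 9 = 112] add 9: x sits inside (… - 9) ⇒ sub: ((-x) - 3)^2 = 121.
Step 3. [((-x) - 3)^2 = 121] √ both sides: 121 ≥ 0 gives two branches, so sqrt: (-x) - 3 = 11 or -11.
Step 4. [(-x) - 3 = 11 or -11] add 3: x sits inside (… - 3), so sub: -x = 14 or -8.
Step 5. [-x = 14 or -8] LHS negated; negate both sides, so neg: x = -14 or 8.

Answer: x ∈ {-14, 8}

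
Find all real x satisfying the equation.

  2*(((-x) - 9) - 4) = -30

Step 1. [2*(((-x) - 9) - 4) = -30] 2·(inner) — divide through by 2 ⇒ div: ((-x) - 9) - 4 = -15.
Step 2. [((-x) - 9) - 4 = -15] 4 comes off first (add 4) ⇒ sub: (-x) - 9 = -11.
Step 3. [(-x) - 9 = -11] peel the -9: add 9 from each side ⇒ sub: -x = -2.
Step 4. [-x = -2] flip signs both sides, so neg: x = 2.

Answer: x ∈ {2}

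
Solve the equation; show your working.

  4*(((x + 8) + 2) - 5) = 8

Step 1. [4*(((x + 8) + 2) - 5) = 8] divide by the outer 4, so div: ((x + 8) + 2) - 5 = 2.
Step 2. [((x + 8) + 2) - 5 = 2] the outer -5 inverts by adding 5, so sub: (x + 8) + 2 = 7.
Step 3. [(x + 8) + 2 = 7] peel the +2: subtract 2 from each side, so sub: x + 8 = 5.
Step 4. [x + 8 = 5] 8 comes off first (subtract 8). So sub: x = -3.

Answer: x ∈ {-3}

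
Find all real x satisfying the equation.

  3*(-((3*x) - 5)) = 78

Step 1. [3*(-((3*x) - 5)) = 78] 3·(inner) — divide through by 3, so div: -((3*x) - 5) = 26.
Step 2. [-((3*x) - 5) = 26] leading − — multiply by −1 ⇒ neg: (3*x) - 5 = -26.
Step 3. [(3*x) - 5 = -26] add 5: x sits inside (… - 5), so sub: 3*x = -21.
Step 4. [3*x = -21] 3 out front; divide by 3 ⇒ div: x = -7.

Answer: x ∈ {-7}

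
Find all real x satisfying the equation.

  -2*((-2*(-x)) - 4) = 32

Step 1. [-2*((-2*(-x)) - 4) = 32] divide by the outer -2. So div: (-2*(-x)) - 4 = -16.
Step 2. [(-2*(-x)) - 4 = -16] -4 is outermost — add 4 both sides, so sub: -2*(-x) = -12.
Step 3. [-2*(-x) = -12] -2·(inner) — divide through by -2. So div: -x = 6.
Step 4. [-x = 6] LHS negated; negate both sides. So neg: x = -6.

Answer: x ∈ {-6}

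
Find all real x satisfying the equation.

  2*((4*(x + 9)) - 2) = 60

Step 1. [2*((4*(x + 9)) - 2) = 60] LHS = 2·(…); ÷2 both sides. So div: (4*(x + 9)) - 2 = 30.
Step 2. [(4*(x + 9)) - 2 = 30] add 2: x sits inside (… - 2). So sub: 4*(x + 9) = 32.
Step 3. [4*(x + 9) = 32] 4·(inner) — divide through by 4, so div: x + 9 = 8.
Step 4. [x + 9 = 8] the outer +9 inverts by subtracting 9 ⇒ sub: x = -1.

Answer: x ∈ {-1}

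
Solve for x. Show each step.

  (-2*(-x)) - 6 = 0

Step 1. [(-2*(-x)) - 6 = 0] -2 | LHS and -2 | 0: pull -2 out, so factor: (-x) + 3 = 0.
Step 2. [(-x) + 3 = 0] peel the +3: subtract 3 from each side. So sub: -x = -3.
Step 3. [-x = -3] leading − — multiply by −1, so neg: x = 3.

Answer: x ∈ {3}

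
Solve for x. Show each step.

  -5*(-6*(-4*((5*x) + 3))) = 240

Step 1. [-5*(-6*(-4*((5*x) + 3))) = 240] -5 out front; divide by -5 ⇒ div: -6*(-4*((5*x) + 3)) = -48.
Step 2. [-6*(-4*((5*x) + 3)) = -48] leading coefficient -6: divide by -6. So div: -4*((5*x) + 3) = 8.
Step 3. [-4*((5*x) + 3) = 8] divide by the outer -4, so div: (5*x) + 3 = -2.
Step 4. [(5*x) + 3 = -2] the outer +3 inverts by subtracting 3 ⇒ sub: 5*x = -5.
Step 5. [5*x = -5] 5 out front; divide by 5. So div: x = -1.

Answer: x ∈ {-1}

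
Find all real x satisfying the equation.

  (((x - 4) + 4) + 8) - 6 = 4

Step 1. [(((x - 4) + 4) + 8) - 6 = 4] 6 comes off first (add 6) ⇒ sub: ((x - 4) + 4) + 8 = 10.
Step 2. [((x - 4) + 4) + 8 = 10] peel the +8: subtract 8 from each side. So sub: (x - 4) + 4 = 2.
Step 3. [(x - 4) + 4 = 2] the outer +4 inverts by subtracting 4. So sub: x - 4 = -2.
Step 4. [x - 4 = -2] peel the -4: add 4 from each side, so sub: x = 2.

Answer: x ∈ {2}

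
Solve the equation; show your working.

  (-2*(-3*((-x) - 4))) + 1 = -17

Step 1. [(-2*(-3*((-x) - 4))) + 1 = -17] peel the +1: subtract 1 from each side, so sub: -2*(-3*((-x) - 4)) = -18.
Step 2. [-2*(-3*((-x) - 4)) = -18] leading coefficient -2: divide by -2. So div: -3*((-x) - 4) = 9.
Step 3. [-3*((-x) - 4) = 9] LHS = -3·(…); ÷-3 both sides ⇒ div: (-x) - 4 = -3.
Step 4. [(-x) - 4 = -3] -4 is outermost — add 4 both sides ⇒ sub: -x = 1.
Step 5. [-x = 1] flip signs both sides. So neg: x = -1.

Answer: x ∈ {-1}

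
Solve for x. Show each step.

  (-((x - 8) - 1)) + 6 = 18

Step 1. [(-((x - 8) - 1)) + 6 = 18] peel the +6: subtract 6 from each side. So sub: -((x - 8) - 1) = 12.
Step 2. [-((x - 8) - 1) = 12] LHS negated; negate both sides, so neg: (x - 8) - 1 = -12.
Step 3. [(x - 8) - 1 = -12] the outer -1 inverts by adding 1 ⇒ sub: x - 8 = -11.
Step 4. [x - 8 = -11] the outer -8 inverts by adding 8. So sub: x = -3.

Answer: x ∈ {-3}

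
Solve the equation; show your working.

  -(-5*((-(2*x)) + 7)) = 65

Step 1. [-(-5*((-(2*x)) + 7)) = 65] flip signs both sides. So neg: -5*((-(2*x)) + 7) = -65.
Step 2. [-5*((-(2*x)) + 7) = -65] -5·(inner) — divide through by -5. So div: (-(2*x)) + 7 = 13.
Step 3. [(-(2*x)) + 7 = 13] the outer +7 inverts by subtracting 7, so sub: -(2*x) = 6.
Step 4. [-(2*x) = 6] LHS negated; negate both sides ⇒ neg: 2*x = -6.
Step 5. [2*x = -6] LHS = 2·(…); ÷2 both sides. So div: x = -3.

Answer: x ∈ {-3}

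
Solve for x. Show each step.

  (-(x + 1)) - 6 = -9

Step 1. [(-(x + 1)) - 6 = -9] add 6: x sits inside (… - 6). So sub: -(x + 1) = -3.
Step 2. [-(x + 1) = -3] leading − — multiply by −1 ⇒ neg: x + 1 = 3.
Step 3. [x + 1 = 3] peel the +1: subtract 1 from each side ⇒ sub: x = 2.

Answer: x ∈ {2}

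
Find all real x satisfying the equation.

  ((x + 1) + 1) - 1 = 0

Step 1. [((x + 1) + 1) - 1 = 0] the outer -1 inverts by adding 1, so sub: (x + 1) + 1 = 1.
Step 2. [(x + 1) + 1 = 1] +1 is outermost — subtract 1 both sides. So sub: x + 1 = 0.
Step 3. [x + 1 = 0] peel the +1: subtract 1 from each side. So sub: x = -1.

Answer: x ∈ {-1}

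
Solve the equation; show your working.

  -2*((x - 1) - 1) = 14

Step 1. [-2*((x - 1) - 1) = 14] divide by the outer -2 ⇒ div: (x - 1) - 1 = -7.
Step 2. [(x - 1) - 1 = -7] peel the -1: add 1 from each side, so sub: x - 1 = -6.
Step 3. [x - 1 = -6] the outer -1 inverts by adding 1, so sub: x = -5.

Answer: x ∈ {-5}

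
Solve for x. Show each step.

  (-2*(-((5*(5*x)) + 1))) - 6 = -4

Step 1. [(-2*(-((5*(5*x)) + 1))) - 6 = -4] add 6: x sits inside (… - 6), so sub: -2*(-((5*(5*x)) + 1)) = 2.
Step 2. [-2*(-((5*(5*x)) + 1)) = 2] -2 out front; divide by -2. So div: -((5*(5*x)) + 1) = -1.
Step 3. [-((5*(5*x)) + 1) = -1] LHS negated; negate both sides ⇒ neg: (5*(5*x)) + 1 = 1.
Step 4. [(5*(5*x)) + 1 = 1] 1 comes off first (subtract 1) ⇒ sub: 5*(5*x) = 0.
Step 5. [5*(5*x) = 0] 5 out front; divide by 5, so div: 5*x = 0.
Step 6. [5*x = 0] 5·(inner) — divide through by 5. So div: x = 0.

Answer: x ∈ {0}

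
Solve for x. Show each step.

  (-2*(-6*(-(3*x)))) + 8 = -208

Step 1. [(-2*(-6*(-(3*x)))) + 8 = -208] -2 divides every term; factor it out. So factor: (-6*(-(3*x))) - 4 = 104.
Step 2. [(-6*(-(3*x))) - 4 = 104] add 4: x sits inside (… - 4). So sub: -6*(-(3*x)) = 108.
Step 3. [-6*(-(3*x)) = 108] leading coefficient -6: divide by -6 ⇒ div: -(3*x) = -18.
Step 4. [-(3*x) = -18] flip signs both sides. So neg: 3*x = 18.
Step 5. [3*x = 18] LHS = 3·(…); ÷3 both sides, so div: x = 6.

Answer: x ∈ {6}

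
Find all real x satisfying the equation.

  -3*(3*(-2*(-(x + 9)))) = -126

Step 1. [-3*(3*(-2*(-(x + 9)))) = -126] -3·(inner) — divide through by -3. So div: 3*(-2*(-(x + 9))) = 42.
Step 2. [3*(-2*(-(x + 9))) = 42] leading coefficient 3: divide by 3. So div: -2*(-(x + 9)) = 14.
Step 3. [-2*(-(x + 9)) = 14] -2 out front; divide by -2 ⇒ div: -(x + 9) = -7.
Step 4. [-(x + 9) = -7] leading − — multiply by −1. So neg: x + 9 = 7.
Step 5. [x + 9 = 7] +9 is outermost — subtract 9 both sides. So sub: x = -2.

Answer: x ∈ {-2}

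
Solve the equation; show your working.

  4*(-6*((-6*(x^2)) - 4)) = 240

Step 1. [4*(-6*((-6*(x^2)) - 4)) = 240] 4·(inner) — divide through by 4, so div: -6*((-6*(x^2)) - 4) = 60.
Step 2. [-6*((-6*(x^2)) - 4) = 60] divide by the outer -6. So div: (-6*(x^2)) - 4 = -10.
Step 3. [(-6*(x^2)) - 4 = -10] -4 is outermost — add 4 both sides. So sub: -6*(x^2) = -6.
Step 4. [-6*(x^2) = -6] -6·(inner) — divide through by -6 ⇒ div: x^2 = 1.
Step 5. [x^2 = 1] √ both sides: 1 ≥ 0 gives two branches. So sqrt: x = 1 or -1.

Answer: x ∈ {-1, 1}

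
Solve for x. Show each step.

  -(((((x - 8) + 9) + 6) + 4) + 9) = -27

Step 1. [-(((((x - 8) + 9) + 6) + 4) + 9) = -27] LHS negated; negate both sides ⇒ neg: ((((x - 8) + 9) + 6) + 4) + 9 = 27.
Step 2. [((((x - 8) + 9) + 6) + 4) + 9 = 27] +9 is outermost — subtract 9 both sides. So sub: (((x - 8) + 9) + 6) + 4 = 18.
Step 3. [(((x - 8) + 9) + 6) + 4 = 18] peel the +4: subtract 4 from each side ⇒ sub: ((x - 8) + 9) + 6 = 14.
Step 4. [((x - 8) + 9) + 6 = 14] +6 is outermost — subtract 6 both sides ⇒ sub: (x - 8) + 9 = 8.
Step 5. [(x - 8) + 9 = 8] the outer +9 inverts by subtracting 9. So sub: x - 8 = -1.
Step 6. [x - 8 = -1] peel the -8: add 8 from each side ⇒ sub: x = 7.

Answer: x ∈ {7}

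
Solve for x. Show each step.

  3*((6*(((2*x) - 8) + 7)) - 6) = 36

Step 1. [3*((6*(((2*x) - 8) + 7)) - 6) = 36] leading coefficient 3: divide by 3 ⇒ div: (6*(((2*x) - 8) + 7)) - 6 = 12.
Step 2. [(6*(((2*x) - 8) + 7)) - 6 = 12] common factor 6 (LHS and 12) — divide through ⇒ factor: (((2*x) - 8) + 7) - 1 = 2.
Step 3. [(((2*x) - 8) + 7) - 1 = 2] 1 comes off first (add 1) ⇒ sub: ((2*x) - 8) + 7 = 3.
Step 4. [((2*x) - 8) + 7 = 3] subtract 7: x sits inside (… + 7). So sub: (2*x) - 8 = -4.
Step 5. [(2*x) - 8 = -4] add 8: x sits inside (… - 8) ⇒ sub: 2*x = 4.
Step 6. [2*x = 4] 2·(inner) — divide through by 2, so div: x = 2.

Answer: x ∈ {2}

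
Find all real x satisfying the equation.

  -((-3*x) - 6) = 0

Step 1. [-((-3*x) - 6) = 0] leading − — multiply by −1, so neg: (-3*x) - 6 = 0.
Step 2. [(-3*x) - 6 = 0] common factor -3 (LHS and 0) — divide through, so factor: x + 2 = 0.
Step 3. [x + 2 = 0] 2 comes off first (subtract 2), so sub: x = -2.

Answer: x ∈ {-2}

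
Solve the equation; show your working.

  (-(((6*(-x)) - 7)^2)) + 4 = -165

Step 1. [(-(((6*(-x)) - 7)^2)) + 4 = -165] +4 is outermost — subtract 4 both sides ⇒ sub: -(((6*(-x)) - 7)^2) = -169.
Step 2. [-(((6*(-x)) - 7)^2) = -169] leading − — multiply by −1 ⇒ neg: ((6*(-x)) - 7)^2 = 169.
Step 3. [((6*(-x)) - 7)^2 = 169] √ both sides: 169 ≥ 0 gives two branches, so sqrt: (6*(-x)) - 7 = 13 or -13.
Step 4. [(6*(-x)) - 7 = 13 or -13] peel the -7: add 7 from each side, so sub: 6*(-x) = 20 or -6.
Step 5. [6*(-x) = 20 or -6] leading coefficient 6: divide by 6. So div: -x = 10/3 or -1.
Step 6. [-x = 10/3 or -1] leading − — multiply by −1, so neg: x = -10/3 or 1.

Answer: x ∈ {-10/3, 1}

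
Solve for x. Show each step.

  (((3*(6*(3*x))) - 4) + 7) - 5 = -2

Step 1. [(((3*(6*(3*x))) - 4) + 7) - 5 = -2] 5 comes off first (add 5), so sub: ((3*(6*(3*x))) - 4) + 7 = 3.
Step 2. [((3*(6*(3*x))) - 4) + 7 = 3] peel the +7: subtract 7 from each side. So sub: (3*(6*(3*x))) - 4 = -4.
Step 3. [(3*(6*(3*x))) - 4 = -4] add 4: x sits inside (… - 4), so sub: 3*(6*(3*x)) = 0.
Step 4. [3*(6*(3*x)) = 0] LHS = 3·(…); ÷3 both sides ⇒ div: 6*(3*x) = 0.
Step 5. [6*(3*x) = 0] 6·(inner) — divide through by 6 ⇒ div: 3*x = 0.
Step 6. [3*x = 0] 3 out front; divide by 3 ⇒ div: x = 0.

Answer: x ∈ {0}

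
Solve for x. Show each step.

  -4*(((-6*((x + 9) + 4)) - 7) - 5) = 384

Step 1. [-4*(((-6*((x + 9) + 4)) - 7) - 5) = 384] divide by the outer -4, so div: ((-6*((x + 9) + 4)) - 7) - 5 = -96.
Step 2. [((-6*((x + 9) + 4)) - 7) - 5 = -96] the outer -5 inverts by adding 5 ⇒ sub: (-6*((x + 9) + 4)) - 7 = -91.
Step 3. [(-6*((x + 9) + 4)) - 7 = -91] add 7: x sits inside (… - 7) ⇒ sub: -6*((x + 9) + 4) = -84.
Step 4. [-6*((x + 9) + 4) = -84] -6 out front; divide by -6, so div: (x + 9) + 4 = 14.
Step 5. [(x + 9) + 4 = 14] 4 comes off first (subtract 4) ⇒ sub: x + 9 = 10.
Step 6. [x + 9 = 10] the outer +9 inverts by subtracting 9 ⇒ sub: x = 1.

Answer: x ∈ {1}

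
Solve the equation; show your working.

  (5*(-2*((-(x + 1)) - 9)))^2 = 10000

Step 1. [(5*(-2*((-(x + 1)) - 9)))^2 = 10000] √ both sides: 10000 ≥ 0 gives two branches. So sqrt: 5*(-2*((-(x + 1)) - 9)) = 100 or -100.
Step 2. [5*(-2*((-(x + 1)) - 9)) = 100 or -100] leading coefficient 5: divide by 5 ⇒ div: -2*((-(x + 1)) - 9) = 20 or -20.
Step 3. [-2*((-(x + 1)) - 9) = 20 or -20] -2·(inner) — divide through by -2 ⇒ div: (-(x + 1)) - 9 = -10 or 10.
Step 4. [(-(x + 1)) - 9 = -10 or 10] 9 comes off first (add 9) ⇒ sub: -(x + 1) = -1 or 19.
Step 5. [-(x + 1) = -1 or 19] LHS negated; negate both sides ⇒ neg: x + 1 = 1 or -19.
Step 6. [x + 1 = 1 or -19] +1 is outermost — subtract 1 both sides. So sub: x = 0 or -20.

Answer: x ∈ {-20, 0}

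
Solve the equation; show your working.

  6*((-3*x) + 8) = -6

Step 1. [6*((-3*x) + 8) = -6] 6 out front; divide by 6 ⇒ div: (-3*x) + 8 = -1.
Step 2. [(-3*x) + 8 = -1] +8 is outermost — subtract 8 both sides, so sub: -3*x = -9.
Step 3. [-3*x = -9] divide by the outer -3 ⇒ div: x = 3.

Answer: x ∈ {3}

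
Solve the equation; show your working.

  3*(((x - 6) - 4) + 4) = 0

Step 1. [3*(((x - 6) - 4) + 4) = 0] 3 out front; divide by 3. So div: ((x - 6) - 4) + 4 = 0.
Step 2. [((x - 6) - 4) + 4 = 0] subtract 4: x sits inside (… + 4) ⇒ sub: (x - 6) - 4 = -4.
Step 3. [(x - 6) - 4 = -4] -4 is outermost — add 4 both sides ⇒ sub: x - 6 = 0.
Step 4. [x - 6 = 0] peel the -6: add 6 from each side. So sub: x = 6.

Answer: x ∈ {6}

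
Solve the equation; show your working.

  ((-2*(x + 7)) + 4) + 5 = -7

Step 1. [((-2*(x + 7)) + 4) + 5 = -7] the outer +5 inverts by subtracting 5 ⇒ sub: (-2*(x + 7)) + 4 = -12.
Step 2. [(-2*(x + 7)) + 4 = -12] -2 divides every term; factor it out ⇒ factor: (x + 7) - 2 = 6.
Step 3. [(x + 7) - 2 = 6] peel the -2: add 2 from each side, so sub: x + 7 = 8.
Step 4. [x + 7 = 8] +7 is outermost — subtract 7 both sides. So sub: x = 1.

Answer: x ∈ {1}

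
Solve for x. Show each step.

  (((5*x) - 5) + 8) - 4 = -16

Step 1. [(((5*x) - 5) + 8) - 4 = -16] peel the -4: add 4 from each side. So sub: ((5*x) - 5) + 8 = -12.
Step 2. [((5*x) - 5) + 8 = -12] peel the +8: subtract 8 from each side, so sub: (5*x) - 5 = -20.
Step 3. [(5*x) - 5 = -20] the outer -5 inverts by adding 5, so sub: 5*x = -15.
Step 4. [5*x = -15] 5·(inner) — divide through by 5. So div: x = -3.

Answer: x ∈ {-3}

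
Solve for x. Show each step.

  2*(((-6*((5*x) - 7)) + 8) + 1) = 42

Step 1. [2*(((-6*((5*x) - 7)) + 8) + 1) = 42] 2 out front; divide by 2. So div: ((-6*((5*x) - 7)) + 8) + 1 = 21.
Step 2. [((-6*((5*x) - 7)) + 8) + 1 = 21] peel the +1: subtract 1 from each side ⇒ sub: (-6*((5*x) - 7)) + 8 = 20.
Step 3. [(-6*((5*x) - 7)) + 8 = 20] subtract 8: x sits inside (… + 8). So sub: -6*((5*x) - 7) = 12.
Step 4. [-6*((5*x) - 7) = 12] LHS = -6·(…); ÷-6 both sides. So div: (5*x) - 7 = -2.
Step 5. [(5*x) - 7 = -2] 7 comes off first (add 7), so sub: 5*x = 5.
Step 6. [5*x = 5] divide by the outer 5 ⇒ div: x = 1.

Answer: x ∈ {1}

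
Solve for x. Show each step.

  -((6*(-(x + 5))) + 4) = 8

Step 1. [-((6*(-(x + 5))) + 4) = 8] LHS negated; negate both sides, so neg: (6*(-(x + 5))) + 4 = -8.
Step 2. [(6*(-(x + 5))) + 4 = -8] 4 comes off first (subtract 4). So sub: 6*(-(x + 5)) = -12.
Step 3. [6*(-(x + 5)) = -12] divide by the outer 6, so div: -(x + 5) = -2.
Step 4. [-(x + 5) = -2] LHS negated; negate both sides ⇒ neg: x + 5 = 2.
Step 5. [x + 5 = 2] subtract 5: x sits inside (… + 5), so sub: x = -3.

Answer: x ∈ {-3}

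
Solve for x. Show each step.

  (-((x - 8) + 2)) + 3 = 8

Step 1. [(-((x - 8) + 2)) + 3 = 8] the outer +3 inverts by subtracting 3, so sub: -((x - 8) + 2) = 5.
Step 2. [-((x - 8) + 2) = 5] LHS negated; negate both sides. So neg: (x - 8) + 2 = -5.
Step 3. [(x - 8) + 2 = -5] peel the +2: subtract 2 from each side. So sub: x - 8 = -7.
Step 4. [x - 8 = -7] peel the -8: add 8 from each side. So sub: x = 1.

Answer: x ∈ {1}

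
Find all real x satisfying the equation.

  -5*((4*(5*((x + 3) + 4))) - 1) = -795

Step 1. [-5*((4*(5*((x + 3) + 4))) - 1) = -795] divide by the outer -5. So div: (4*(5*((x + 3) + 4))) - 1 = 159.
Step 2. [(4*(5*((x + 3) + 4))) - 1 = 159] add 1: x sits inside (… - 1) ⇒ sub: 4*(5*((x + 3) + 4)) = 160.
Step 3. [4*(5*((x + 3) + 4)) = 160] 4 out front; divide by 4, so div: 5*((x + 3) + 4) = 40.
Step 4. [5*((x + 3) + 4) = 40] divide by the outer 5 ⇒ div: (x + 3) + 4 = 8.
Step 5. [(x + 3) + 4 = 8] the outer +4 inverts by subtracting 4. So sub: x + 3 = 4.
Step 6. [x + 3 = 4] 3 comes off first (subtract 3) ⇒ sub: x = 1.

Answer: x ∈ {1}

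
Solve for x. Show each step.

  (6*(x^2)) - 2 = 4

Step 1. [(6*(x^2)) - 2 = 4] -2 is outermost — add 2 both sides. So sub: 6*(x^2) = 6.
Step 2. [6*(x^2) = 6] divide by the outer 6. So div: x^2 = 1.
Step 3. [x^2 = 1] √ both sides: 1 ≥ 0 gives two branches ⇒ sqrt: x = 1 or -1.

Answer: x ∈ {-1, 1}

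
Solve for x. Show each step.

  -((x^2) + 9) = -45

Step 1. [-((x^2) + 9) = -45] flip signs both sides. So neg: (x^2) + 9 = 45.
Step 2. [(x^2) + 9 = 45] the outer +9 inverts by subtracting 9, so sub: x^2 = 36.
Step 3. [x^2 = 36] 36 ≥ 0, LHS is (·)² — take ±√. So sqrt: x = 6 or -6.

Answer: x ∈ {-6, 6}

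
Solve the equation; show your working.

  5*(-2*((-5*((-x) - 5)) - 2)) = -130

Step 1. [5*(-2*((-5*((-x) - 5)) - 2)) = -130] divide by the outer 5. So div: -2*((-5*((-x) - 5)) - 2) = -26.
Step 2. [-2*((-5*((-x) - 5)) - 2) = -26] leading coefficient -2: divide by -2 ⇒ div: (-5*((-x) - 5)) - 2 = 13.
Step 3. [(-5*((-x) - 5)) - 2 = 13] the outer -2 inverts by adding 2. So sub: -5*((-x) - 5) = 15.
Step 4. [-5*((-x) - 5) = 15] LHS = -5·(…); ÷-5 both sides, so div: (-x) - 5 = -3.
Step 5. [(-x) - 5 = -3] the outer -5 inverts by adding 5 ⇒ sub: -x = 2.
Step 6. [-x = 2] LHS negated; negate both sides, so neg: x = -2.

Answer: x ∈ {-2}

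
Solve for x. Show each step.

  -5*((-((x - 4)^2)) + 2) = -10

Step 1. [-5*((-((x - 4)^2)) + 2) = -10] divide by the outer -5, so div: (-((x - 4)^2)) + 2 = 2.
Step 2. [(-((x - 4)^2)) + 2 = 2] 2 comes off first (subtract 2). So sub: -((x - 4)^2) = 0.
Step 3. [-((x - 4)^2) = 0] leading − — multiply by −1. So neg: (x - 4)^2 = 0.
Step 4. [(x - 4)^2 = 0] 0 ≥ 0, LHS is (·)² — take ±√ ⇒ sqrt: x - 4 = 0.
Step 5. [x - 4 = 0] add 4: x sits inside (… - 4). So sub: x = 4.

Answer: x ∈ {4}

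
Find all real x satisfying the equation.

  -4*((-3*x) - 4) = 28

Step 1. [-4*((-3*x) - 4) = 28] -4·(inner) — divide through by -4 ⇒ div: (-3*x) - 4 = -7.
Step 2. [(-3*x) - 4 = -7] add 4: x sits inside (… - 4), so sub: -3*x = -3.
Step 3. [-3*x = -3] LHS = -3·(…); ÷-3 both sides. So div: x = 1.

Answer: x ∈ {1}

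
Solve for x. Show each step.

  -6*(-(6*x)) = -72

Step 1. [-6*(-(6*x)) = -72] -6·(inner) — divide through by -6. So div: -(6*x) = 12.
Step 2. [-(6*x) = 12] LHS negated; negate both sides ⇒ neg: 6*x = -12.
Step 3. [6*x = -12] 6·(inner) — divide through by 6. So div: x = -2.

Answer: x ∈ {-2}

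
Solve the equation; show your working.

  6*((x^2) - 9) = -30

Step 1. [6*((x^2) - 9) = -30] 6·(inner) — divide through by 6. So div: (x^2) - 9 = -5.
Step 2. [(x^2) - 9 = -5] -9 is outermost — add 9 both sides, so sub: x^2 = 4.
Step 3. [x^2 = 4] √ both sides: 4 ≥ 0 gives two branches. So sqrt: x = 2 or -2.

Answer: x ∈ {-2, 2}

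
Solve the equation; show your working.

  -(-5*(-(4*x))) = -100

Step 1. [-(-5*(-(4*x))) = -100] LHS negated; negate both sides, so neg: -5*(-(4*x)) = 100.
Step 2. [-5*(-(4*x)) = 100] divide by the outer -5, so div: -(4*x) = -20.
Step 3. [-(4*x) = -20] flip signs both sides, so neg: 4*x = 20.
Step 4. [4*x = 20] 4 out front; divide by 4. So div: x = 5.

Answer: x ∈ {5}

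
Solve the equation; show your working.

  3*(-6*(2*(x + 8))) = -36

Step 1. [3*(-6*(2*(x + 8))) = -36] 3·(inner) — divide through by 3, so div: -6*(2*(x + 8)) = -12.
Step 2. [-6*(2*(x + 8)) = -12] -6 out front; divide by -6 ⇒ div: 2*(x + 8) = 2.
Step 3. [2*(x + 8) = 2] 2 out front; divide by 2, so div: x + 8 = 1.
Step 4. [x + 8 = 1] subtract 8: x sits inside (… + 8). So sub: x = -7.

Answer: x ∈ {-7}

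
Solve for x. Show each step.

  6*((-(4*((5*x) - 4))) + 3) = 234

Step 1. [6*((-(4*((5*x) - 4))) + 3) = 234] 6 out front; divide by 6 ⇒ div: (-(4*((5*x) - 4))) + 3 = 39.
Step 2. [(-(4*((5*x) - 4))) + 3 = 39] 3 comes off first (subtract 3). So sub: -(4*((5*x) - 4)) = 36.
Step 3. [-(4*((5*x) - 4)) = 36] LHS negated; negate both sides. So neg: 4*((5*x) - 4) = -36.
Step 4. [4*((5*x) - 4) = -36] leading coefficient 4: divide by 4 ⇒ div: (5*x) - 4 = -9.
Step 5. [(5*x) - 4 = -9] the outer -4 inverts by adding 4 ⇒ sub: 5*x = -5.
Step 6. [5*x = -5] 5 out front; divide by 5. So div: x = -1.

Answer: x ∈ {-1}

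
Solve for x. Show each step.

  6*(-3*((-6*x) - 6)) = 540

Step 1. [6*(-3*((-6*x) - 6)) = 540] 6 out front; divide by 6, so div: -3*((-6*x) - 6) = 90.
Step 2. [-3*((-6*x) - 6) = 90] -3 out front; divide by -3 ⇒ div: (-6*x) - 6 = -30.
Step 3. [(-6*x) - 6 = -30] the outer -6 inverts by adding 6 ⇒ sub: -6*x = -24.
Step 4. [-6*x = -24] -6 out front; divide by -6. So div: x = 4.

Answer: x ∈ {4}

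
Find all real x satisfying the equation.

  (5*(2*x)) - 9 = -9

Step 1. [(5*(2*x)) - 9 = -9] the outer -9 inverts by adding 9, so sub: 5*(2*x) = 0.
Step 2. [5*(2*x) = 0] leading coefficient 5: divide by 5, so div: 2*x = 0.
Step 3. [2*x = 0] LHS = 2·(…); ÷2 both sides, so div: x = 0.

Answer: x ∈ {0}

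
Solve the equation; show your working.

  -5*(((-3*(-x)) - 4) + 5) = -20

Step 1. [-5*(((-3*(-x)) - 4) + 5) = -20] -5 out front; divide by -5. So div: ((-3*(-x)) - 4) + 5 = 4.
Step 2. [((-3*(-x)) - 4) + 5 = 4] 5 comes off first (subtract 5) ⇒ sub: (-3*(-x)) - 4 = -1.
Step 3. [(-3*(-x)) - 4 = -1] peel the -4: add 4 from each side, so sub: -3*(-x) = 3.
Step 4. [-3*(-x) = 3] leading coefficient -3: divide by -3, so div: -x = -1.
Step 5. [-x = -1] flip signs both sides ⇒ neg: x = 1.

Answer: x ∈ {1}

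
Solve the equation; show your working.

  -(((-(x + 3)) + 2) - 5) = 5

Step 1. [-(((-(x + 3)) + 2) - 5) = 5] flip signs both sides. So neg: ((-(x + 3)) + 2) - 5 = -5.
Step 2. [((-(x + 3)) + 2) - 5 = -5] -5 is outermost — add 5 both sides. So sub: (-(x + 3)) + 2 = 0.
Step 3. [(-(x + 3)) + 2 = 0] +2 is outermost — subtract 2 both sides. So sub: -(x + 3) = -2.
Step 4. [-(x + 3) = -2] LHS negated; negate both sides ⇒ neg: x + 3 = 2.
Step 5. [x + 3 = 2] 3 comes off first (subtract 3). So sub: x = -1.

Answer: x ∈ {-1}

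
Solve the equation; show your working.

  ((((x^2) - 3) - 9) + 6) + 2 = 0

Step 1. [((((x^2) - 3) - 9) + 6) + 2 = 0] 2 comes off first (subtract 2), so sub: (((x^2) - 3) - 9) + 6 = -2.
Step 2. [(((x^2) - 3) - 9) + 6 = -2] 6 comes off first (subtract 6) ⇒ sub: ((x^2) - 3) - 9 = -8.
Step 3. [((x^2) - 3) - 9 = -8] -9 is outermost — add 9 both sides. So sub: (x^2) - 3 = 1.
Step 4. [(x^2) - 3 = 1] the outer -3 inverts by adding 3. So sub: x^2 = 4.
Step 5. [x^2 = 4] √ both sides: 4 ≥ 0 gives two branches ⇒ sqrt: x = 2 or -2.

Answer: x ∈ {-2, 2}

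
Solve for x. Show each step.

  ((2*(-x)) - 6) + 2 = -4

Step 1. [((2*(-x)) - 6) + 2 = -4] the outer +2 inverts by subtracting 2. So sub: (2*(-x)) - 6 = -6.
Step 2. [(2*(-x)) - 6 = -6] common factor 2 (LHS and -6) — divide through ⇒ factor: (-x) - 3 = -3.
Step 3. [(-x) - 3 = -3] 3 comes off first (add 3) ⇒ sub: -x = 0.
Step 4. [-x = 0] leading − — multiply by −1. So neg: x = 0.

Answer: x ∈ {0}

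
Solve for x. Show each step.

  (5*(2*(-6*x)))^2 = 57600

Step 1. [(5*(2*(-6*x)))^2 = 57600] 57600 ≥ 0, LHS is (·)² — take ±√, so sqrt: 5*(2*(-6*x)) = 240 or -240.
Step 2. [5*(2*(-6*x)) = 240 or -240] LHS = 5·(…); ÷5 both sides. So div: 2*(-6*x) = 48 or -48.
Step 3. [2*(-6*x) = 48 or -48] 2 out front; divide by 2. So div: -6*x = 24 or -24.
Step 4. [-6*x = 24 or -24] divide by the outer -6, so div: x = -4 or 4.

Answer: x ∈ {-4, 4}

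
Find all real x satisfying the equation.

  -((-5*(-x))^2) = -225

Step 1. [-((-5*(-x))^2) = -225] flip signs both sides, so neg: (-5*(-x))^2 = 225.
Step 2. [(-5*(-x))^2 = 225] √ both sides: 225 ≥ 0 gives two branches, so sqrt: -5*(-x) = 15 or -15.
Step 3. [-5*(-x) = 15 or -15] divide by the outer -5, so div: -x = -3 or 3.
Step 4. [-x = -3 or 3] leading − — multiply by −1. So neg: x = 3 or -3.

Answer: x ∈ {-3, 3}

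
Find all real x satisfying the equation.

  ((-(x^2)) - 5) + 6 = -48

Step 1. [((-(x^2)) - 5) + 6 = -48] subtract 6: x sits inside (… + 6) ⇒ sub: (-(x^2)) - 5 = -54.
Step 2. [(-(x^2)) - 5 = -54] add 5: x sits inside (… - 5), so sub: -(x^2) = -49.
Step 3. [-(x^2) = -49] leading − — multiply by −1. So neg: x^2 = 49.
Step 4. [x^2 = 49] LHS squared, RHS 49 ≥ 0: apply √ (±). So sqrt: x = 7 or -7.

Answer: x ∈ {-7, 7}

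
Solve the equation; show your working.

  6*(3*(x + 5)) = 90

Step 1. [6*(3*(x + 5)) = 90] leading coefficient 6: divide by 6 ⇒ div: 3*(x + 5) = 15.
Step 2. [3*(x + 5) = 15] leading coefficient 3: divide by 3, so div: x + 5 = 5.
Step 3. [x + 5 = 5] 5 comes off first (subtract 5) ⇒ sub: x = 0.

Answer: x ∈ {0}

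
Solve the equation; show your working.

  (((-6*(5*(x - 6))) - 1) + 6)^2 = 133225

Step 1. [(((-6*(5*(x - 6))) - 1) + 6)^2 = 133225] LHS squared, RHS 133225 ≥ 0: apply √ (±) ⇒ sqrt: ((-6*(5*(x - 6))) - 1) + 6 = 365 or -365.
Step 2. [((-6*(5*(x - 6))) - 1) + 6 = 365 or -365] subtract 6: x sits inside (… + 6). So sub: (-6*(5*(x - 6))) - 1 = 359 or -371.
Step 3. [(-6*(5*(x - 6))) - 1 = 359 or -371] 1 comes off first (add 1), so sub: -6*(5*(x - 6)) = 360 or -370.
Step 4. [-6*(5*(x - 6)) = 360 or -370] -6 out front; divide by -6. So div: 5*(x - 6) = -60 or 185/3.
Step 5. [5*(x - 6) = -60 or 185/3] divide by the outer 5 ⇒ div: x - 6 = -12 or 37/3.
Step 6. [x - 6 = -12 or 37/3] the outer -6 inverts by adding 6, so sub: x = -6 or 55/3.

Answer: x ∈ {-6, 55/3}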